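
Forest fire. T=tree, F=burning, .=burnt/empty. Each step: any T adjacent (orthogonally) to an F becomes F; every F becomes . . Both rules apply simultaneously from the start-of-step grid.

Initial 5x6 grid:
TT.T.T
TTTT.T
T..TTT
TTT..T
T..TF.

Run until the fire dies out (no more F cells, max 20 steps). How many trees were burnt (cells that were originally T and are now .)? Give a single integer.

Step 1: +1 fires, +1 burnt (F count now 1)
Step 2: +0 fires, +1 burnt (F count now 0)
Fire out after step 2
Initially T: 19, now '.': 12
Total burnt (originally-T cells now '.'): 1

Answer: 1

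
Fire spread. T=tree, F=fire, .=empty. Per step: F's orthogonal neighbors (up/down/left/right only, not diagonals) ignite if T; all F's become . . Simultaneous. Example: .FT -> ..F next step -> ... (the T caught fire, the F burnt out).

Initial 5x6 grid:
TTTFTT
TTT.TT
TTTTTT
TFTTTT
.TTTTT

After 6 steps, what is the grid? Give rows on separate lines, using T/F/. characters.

Step 1: 6 trees catch fire, 2 burn out
  TTF.FT
  TTT.TT
  TFTTTT
  F.FTTT
  .FTTTT
Step 2: 9 trees catch fire, 6 burn out
  TF...F
  TFF.FT
  F.FTTT
  ...FTT
  ..FTTT
Step 3: 7 trees catch fire, 9 burn out
  F.....
  F....F
  ...FFT
  ....FT
  ...FTT
Step 4: 3 trees catch fire, 7 burn out
  ......
  ......
  .....F
  .....F
  ....FT
Step 5: 1 trees catch fire, 3 burn out
  ......
  ......
  ......
  ......
  .....F
Step 6: 0 trees catch fire, 1 burn out
  ......
  ......
  ......
  ......
  ......

......
......
......
......
......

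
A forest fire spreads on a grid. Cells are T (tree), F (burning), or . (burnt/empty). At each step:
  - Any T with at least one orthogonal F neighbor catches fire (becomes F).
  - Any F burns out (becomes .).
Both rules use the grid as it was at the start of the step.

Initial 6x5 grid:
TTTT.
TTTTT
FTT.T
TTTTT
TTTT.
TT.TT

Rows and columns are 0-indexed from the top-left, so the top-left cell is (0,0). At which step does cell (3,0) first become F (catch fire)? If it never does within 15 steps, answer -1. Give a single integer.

Step 1: cell (3,0)='F' (+3 fires, +1 burnt)
  -> target ignites at step 1
Step 2: cell (3,0)='.' (+5 fires, +3 burnt)
Step 3: cell (3,0)='.' (+5 fires, +5 burnt)
Step 4: cell (3,0)='.' (+5 fires, +5 burnt)
Step 5: cell (3,0)='.' (+4 fires, +5 burnt)
Step 6: cell (3,0)='.' (+2 fires, +4 burnt)
Step 7: cell (3,0)='.' (+1 fires, +2 burnt)
Step 8: cell (3,0)='.' (+0 fires, +1 burnt)
  fire out at step 8

1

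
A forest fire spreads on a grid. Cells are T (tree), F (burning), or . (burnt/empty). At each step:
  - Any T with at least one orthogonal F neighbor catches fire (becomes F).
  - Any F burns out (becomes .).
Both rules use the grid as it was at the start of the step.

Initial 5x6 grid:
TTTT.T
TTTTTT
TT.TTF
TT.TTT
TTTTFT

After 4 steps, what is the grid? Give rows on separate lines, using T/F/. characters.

Step 1: 6 trees catch fire, 2 burn out
  TTTT.T
  TTTTTF
  TT.TF.
  TT.TFF
  TTTF.F
Step 2: 5 trees catch fire, 6 burn out
  TTTT.F
  TTTTF.
  TT.F..
  TT.F..
  TTF...
Step 3: 2 trees catch fire, 5 burn out
  TTTT..
  TTTF..
  TT....
  TT....
  TF....
Step 4: 4 trees catch fire, 2 burn out
  TTTF..
  TTF...
  TT....
  TF....
  F.....

TTTF..
TTF...
TT....
TF....
F.....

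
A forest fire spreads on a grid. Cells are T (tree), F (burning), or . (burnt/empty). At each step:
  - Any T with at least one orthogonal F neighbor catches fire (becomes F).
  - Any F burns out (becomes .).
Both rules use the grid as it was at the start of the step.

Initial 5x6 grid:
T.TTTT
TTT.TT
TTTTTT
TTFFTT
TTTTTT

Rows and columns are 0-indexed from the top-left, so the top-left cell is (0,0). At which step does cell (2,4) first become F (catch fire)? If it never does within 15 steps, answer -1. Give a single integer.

Step 1: cell (2,4)='T' (+6 fires, +2 burnt)
Step 2: cell (2,4)='F' (+7 fires, +6 burnt)
  -> target ignites at step 2
Step 3: cell (2,4)='.' (+7 fires, +7 burnt)
Step 4: cell (2,4)='.' (+4 fires, +7 burnt)
Step 5: cell (2,4)='.' (+2 fires, +4 burnt)
Step 6: cell (2,4)='.' (+0 fires, +2 burnt)
  fire out at step 6

2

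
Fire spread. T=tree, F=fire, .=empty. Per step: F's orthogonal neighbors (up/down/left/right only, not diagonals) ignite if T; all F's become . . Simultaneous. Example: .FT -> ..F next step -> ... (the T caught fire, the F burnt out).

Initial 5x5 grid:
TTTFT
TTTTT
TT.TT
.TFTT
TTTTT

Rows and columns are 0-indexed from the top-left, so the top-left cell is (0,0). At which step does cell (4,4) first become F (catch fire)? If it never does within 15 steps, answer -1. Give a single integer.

Step 1: cell (4,4)='T' (+6 fires, +2 burnt)
Step 2: cell (4,4)='T' (+8 fires, +6 burnt)
Step 3: cell (4,4)='F' (+6 fires, +8 burnt)
  -> target ignites at step 3
Step 4: cell (4,4)='.' (+1 fires, +6 burnt)
Step 5: cell (4,4)='.' (+0 fires, +1 burnt)
  fire out at step 5

3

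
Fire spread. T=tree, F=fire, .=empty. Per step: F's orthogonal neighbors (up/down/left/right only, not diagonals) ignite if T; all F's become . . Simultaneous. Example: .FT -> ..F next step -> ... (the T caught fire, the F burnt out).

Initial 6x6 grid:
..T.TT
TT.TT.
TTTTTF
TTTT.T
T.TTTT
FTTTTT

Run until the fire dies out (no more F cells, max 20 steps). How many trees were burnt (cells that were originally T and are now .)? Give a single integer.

Answer: 26

Derivation:
Step 1: +4 fires, +2 burnt (F count now 4)
Step 2: +5 fires, +4 burnt (F count now 5)
Step 3: +10 fires, +5 burnt (F count now 10)
Step 4: +6 fires, +10 burnt (F count now 6)
Step 5: +1 fires, +6 burnt (F count now 1)
Step 6: +0 fires, +1 burnt (F count now 0)
Fire out after step 6
Initially T: 27, now '.': 35
Total burnt (originally-T cells now '.'): 26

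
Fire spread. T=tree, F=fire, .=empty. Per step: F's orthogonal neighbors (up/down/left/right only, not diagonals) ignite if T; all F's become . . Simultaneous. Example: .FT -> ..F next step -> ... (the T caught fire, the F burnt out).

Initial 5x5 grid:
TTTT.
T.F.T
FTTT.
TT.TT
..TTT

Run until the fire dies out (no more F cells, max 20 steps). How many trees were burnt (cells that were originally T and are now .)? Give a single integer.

Answer: 15

Derivation:
Step 1: +5 fires, +2 burnt (F count now 5)
Step 2: +5 fires, +5 burnt (F count now 5)
Step 3: +1 fires, +5 burnt (F count now 1)
Step 4: +2 fires, +1 burnt (F count now 2)
Step 5: +2 fires, +2 burnt (F count now 2)
Step 6: +0 fires, +2 burnt (F count now 0)
Fire out after step 6
Initially T: 16, now '.': 24
Total burnt (originally-T cells now '.'): 15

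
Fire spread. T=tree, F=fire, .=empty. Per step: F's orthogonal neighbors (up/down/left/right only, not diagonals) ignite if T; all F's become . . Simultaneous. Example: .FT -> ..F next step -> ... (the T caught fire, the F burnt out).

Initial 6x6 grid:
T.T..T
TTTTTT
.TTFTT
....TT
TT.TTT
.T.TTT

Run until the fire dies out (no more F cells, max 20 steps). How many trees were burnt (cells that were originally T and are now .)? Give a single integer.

Answer: 21

Derivation:
Step 1: +3 fires, +1 burnt (F count now 3)
Step 2: +5 fires, +3 burnt (F count now 5)
Step 3: +5 fires, +5 burnt (F count now 5)
Step 4: +5 fires, +5 burnt (F count now 5)
Step 5: +3 fires, +5 burnt (F count now 3)
Step 6: +0 fires, +3 burnt (F count now 0)
Fire out after step 6
Initially T: 24, now '.': 33
Total burnt (originally-T cells now '.'): 21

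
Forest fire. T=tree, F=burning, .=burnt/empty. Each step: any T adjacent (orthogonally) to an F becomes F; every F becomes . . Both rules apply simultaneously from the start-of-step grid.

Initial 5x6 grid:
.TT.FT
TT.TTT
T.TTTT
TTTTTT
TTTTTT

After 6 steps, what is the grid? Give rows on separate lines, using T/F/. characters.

Step 1: 2 trees catch fire, 1 burn out
  .TT..F
  TT.TFT
  T.TTTT
  TTTTTT
  TTTTTT
Step 2: 3 trees catch fire, 2 burn out
  .TT...
  TT.F.F
  T.TTFT
  TTTTTT
  TTTTTT
Step 3: 3 trees catch fire, 3 burn out
  .TT...
  TT....
  T.TF.F
  TTTTFT
  TTTTTT
Step 4: 4 trees catch fire, 3 burn out
  .TT...
  TT....
  T.F...
  TTTF.F
  TTTTFT
Step 5: 3 trees catch fire, 4 burn out
  .TT...
  TT....
  T.....
  TTF...
  TTTF.F
Step 6: 2 trees catch fire, 3 burn out
  .TT...
  TT....
  T.....
  TF....
  TTF...

.TT...
TT....
T.....
TF....
TTF...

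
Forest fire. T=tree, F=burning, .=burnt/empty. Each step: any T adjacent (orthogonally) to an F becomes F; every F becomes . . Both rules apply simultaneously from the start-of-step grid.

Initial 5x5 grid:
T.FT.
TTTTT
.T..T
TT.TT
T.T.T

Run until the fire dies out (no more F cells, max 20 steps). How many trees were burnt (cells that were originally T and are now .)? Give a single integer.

Answer: 15

Derivation:
Step 1: +2 fires, +1 burnt (F count now 2)
Step 2: +2 fires, +2 burnt (F count now 2)
Step 3: +3 fires, +2 burnt (F count now 3)
Step 4: +3 fires, +3 burnt (F count now 3)
Step 5: +2 fires, +3 burnt (F count now 2)
Step 6: +3 fires, +2 burnt (F count now 3)
Step 7: +0 fires, +3 burnt (F count now 0)
Fire out after step 7
Initially T: 16, now '.': 24
Total burnt (originally-T cells now '.'): 15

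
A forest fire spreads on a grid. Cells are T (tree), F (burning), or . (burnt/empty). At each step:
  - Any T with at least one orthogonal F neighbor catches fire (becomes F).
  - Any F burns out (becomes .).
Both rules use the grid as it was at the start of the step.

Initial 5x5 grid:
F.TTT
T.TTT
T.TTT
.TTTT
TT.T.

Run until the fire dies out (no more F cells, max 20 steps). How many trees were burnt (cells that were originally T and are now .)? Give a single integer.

Answer: 2

Derivation:
Step 1: +1 fires, +1 burnt (F count now 1)
Step 2: +1 fires, +1 burnt (F count now 1)
Step 3: +0 fires, +1 burnt (F count now 0)
Fire out after step 3
Initially T: 18, now '.': 9
Total burnt (originally-T cells now '.'): 2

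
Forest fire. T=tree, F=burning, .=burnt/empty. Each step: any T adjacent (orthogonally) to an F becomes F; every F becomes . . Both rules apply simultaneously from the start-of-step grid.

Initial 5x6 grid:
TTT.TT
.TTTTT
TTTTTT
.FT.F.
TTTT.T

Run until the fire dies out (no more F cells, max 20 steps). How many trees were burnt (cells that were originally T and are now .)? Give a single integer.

Step 1: +4 fires, +2 burnt (F count now 4)
Step 2: +8 fires, +4 burnt (F count now 8)
Step 3: +6 fires, +8 burnt (F count now 6)
Step 4: +3 fires, +6 burnt (F count now 3)
Step 5: +0 fires, +3 burnt (F count now 0)
Fire out after step 5
Initially T: 22, now '.': 29
Total burnt (originally-T cells now '.'): 21

Answer: 21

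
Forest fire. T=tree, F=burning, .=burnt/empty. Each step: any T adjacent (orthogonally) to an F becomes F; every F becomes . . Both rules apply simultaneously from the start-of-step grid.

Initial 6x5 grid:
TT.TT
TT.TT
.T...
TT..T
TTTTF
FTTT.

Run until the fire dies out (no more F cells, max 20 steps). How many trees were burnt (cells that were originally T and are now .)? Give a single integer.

Answer: 15

Derivation:
Step 1: +4 fires, +2 burnt (F count now 4)
Step 2: +5 fires, +4 burnt (F count now 5)
Step 3: +1 fires, +5 burnt (F count now 1)
Step 4: +1 fires, +1 burnt (F count now 1)
Step 5: +1 fires, +1 burnt (F count now 1)
Step 6: +2 fires, +1 burnt (F count now 2)
Step 7: +1 fires, +2 burnt (F count now 1)
Step 8: +0 fires, +1 burnt (F count now 0)
Fire out after step 8
Initially T: 19, now '.': 26
Total burnt (originally-T cells now '.'): 15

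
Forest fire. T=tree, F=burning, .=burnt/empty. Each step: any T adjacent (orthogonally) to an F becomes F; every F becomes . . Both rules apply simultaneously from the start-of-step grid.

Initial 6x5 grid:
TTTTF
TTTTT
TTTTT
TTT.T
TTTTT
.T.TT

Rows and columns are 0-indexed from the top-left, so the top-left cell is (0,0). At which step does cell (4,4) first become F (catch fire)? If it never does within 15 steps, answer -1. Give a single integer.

Step 1: cell (4,4)='T' (+2 fires, +1 burnt)
Step 2: cell (4,4)='T' (+3 fires, +2 burnt)
Step 3: cell (4,4)='T' (+4 fires, +3 burnt)
Step 4: cell (4,4)='F' (+4 fires, +4 burnt)
  -> target ignites at step 4
Step 5: cell (4,4)='.' (+5 fires, +4 burnt)
Step 6: cell (4,4)='.' (+4 fires, +5 burnt)
Step 7: cell (4,4)='.' (+2 fires, +4 burnt)
Step 8: cell (4,4)='.' (+2 fires, +2 burnt)
Step 9: cell (4,4)='.' (+0 fires, +2 burnt)
  fire out at step 9

4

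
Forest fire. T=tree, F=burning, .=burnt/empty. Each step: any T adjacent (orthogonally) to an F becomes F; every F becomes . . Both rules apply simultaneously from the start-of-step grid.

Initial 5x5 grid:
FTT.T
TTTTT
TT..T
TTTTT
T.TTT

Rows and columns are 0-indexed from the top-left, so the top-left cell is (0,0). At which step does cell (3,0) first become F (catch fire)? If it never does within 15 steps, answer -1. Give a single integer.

Step 1: cell (3,0)='T' (+2 fires, +1 burnt)
Step 2: cell (3,0)='T' (+3 fires, +2 burnt)
Step 3: cell (3,0)='F' (+3 fires, +3 burnt)
  -> target ignites at step 3
Step 4: cell (3,0)='.' (+3 fires, +3 burnt)
Step 5: cell (3,0)='.' (+2 fires, +3 burnt)
Step 6: cell (3,0)='.' (+4 fires, +2 burnt)
Step 7: cell (3,0)='.' (+2 fires, +4 burnt)
Step 8: cell (3,0)='.' (+1 fires, +2 burnt)
Step 9: cell (3,0)='.' (+0 fires, +1 burnt)
  fire out at step 9

3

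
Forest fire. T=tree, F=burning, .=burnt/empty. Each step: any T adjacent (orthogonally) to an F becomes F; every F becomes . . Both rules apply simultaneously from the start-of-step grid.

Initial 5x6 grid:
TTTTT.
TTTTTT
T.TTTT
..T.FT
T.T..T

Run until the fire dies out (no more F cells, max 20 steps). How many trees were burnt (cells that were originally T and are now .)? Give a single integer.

Step 1: +2 fires, +1 burnt (F count now 2)
Step 2: +4 fires, +2 burnt (F count now 4)
Step 3: +4 fires, +4 burnt (F count now 4)
Step 4: +3 fires, +4 burnt (F count now 3)
Step 5: +3 fires, +3 burnt (F count now 3)
Step 6: +2 fires, +3 burnt (F count now 2)
Step 7: +2 fires, +2 burnt (F count now 2)
Step 8: +0 fires, +2 burnt (F count now 0)
Fire out after step 8
Initially T: 21, now '.': 29
Total burnt (originally-T cells now '.'): 20

Answer: 20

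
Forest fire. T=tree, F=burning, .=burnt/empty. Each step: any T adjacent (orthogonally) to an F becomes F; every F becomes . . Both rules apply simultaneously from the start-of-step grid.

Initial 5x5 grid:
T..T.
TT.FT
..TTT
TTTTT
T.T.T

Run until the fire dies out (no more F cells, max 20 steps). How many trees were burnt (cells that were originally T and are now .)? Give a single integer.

Step 1: +3 fires, +1 burnt (F count now 3)
Step 2: +3 fires, +3 burnt (F count now 3)
Step 3: +2 fires, +3 burnt (F count now 2)
Step 4: +3 fires, +2 burnt (F count now 3)
Step 5: +1 fires, +3 burnt (F count now 1)
Step 6: +1 fires, +1 burnt (F count now 1)
Step 7: +0 fires, +1 burnt (F count now 0)
Fire out after step 7
Initially T: 16, now '.': 22
Total burnt (originally-T cells now '.'): 13

Answer: 13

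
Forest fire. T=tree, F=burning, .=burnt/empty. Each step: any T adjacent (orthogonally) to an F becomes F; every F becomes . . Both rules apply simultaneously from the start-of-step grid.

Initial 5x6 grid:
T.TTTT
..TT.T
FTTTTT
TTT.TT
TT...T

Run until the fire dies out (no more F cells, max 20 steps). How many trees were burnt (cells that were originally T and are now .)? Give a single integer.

Step 1: +2 fires, +1 burnt (F count now 2)
Step 2: +3 fires, +2 burnt (F count now 3)
Step 3: +4 fires, +3 burnt (F count now 4)
Step 4: +3 fires, +4 burnt (F count now 3)
Step 5: +3 fires, +3 burnt (F count now 3)
Step 6: +3 fires, +3 burnt (F count now 3)
Step 7: +2 fires, +3 burnt (F count now 2)
Step 8: +0 fires, +2 burnt (F count now 0)
Fire out after step 8
Initially T: 21, now '.': 29
Total burnt (originally-T cells now '.'): 20

Answer: 20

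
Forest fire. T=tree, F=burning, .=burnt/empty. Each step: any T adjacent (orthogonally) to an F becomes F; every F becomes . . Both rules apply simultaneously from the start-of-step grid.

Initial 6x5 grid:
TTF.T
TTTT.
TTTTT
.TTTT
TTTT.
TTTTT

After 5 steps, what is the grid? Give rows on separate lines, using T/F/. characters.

Step 1: 2 trees catch fire, 1 burn out
  TF..T
  TTFT.
  TTTTT
  .TTTT
  TTTT.
  TTTTT
Step 2: 4 trees catch fire, 2 burn out
  F...T
  TF.F.
  TTFTT
  .TTTT
  TTTT.
  TTTTT
Step 3: 4 trees catch fire, 4 burn out
  ....T
  F....
  TF.FT
  .TFTT
  TTTT.
  TTTTT
Step 4: 5 trees catch fire, 4 burn out
  ....T
  .....
  F...F
  .F.FT
  TTFT.
  TTTTT
Step 5: 4 trees catch fire, 5 burn out
  ....T
  .....
  .....
  ....F
  TF.F.
  TTFTT

....T
.....
.....
....F
TF.F.
TTFTT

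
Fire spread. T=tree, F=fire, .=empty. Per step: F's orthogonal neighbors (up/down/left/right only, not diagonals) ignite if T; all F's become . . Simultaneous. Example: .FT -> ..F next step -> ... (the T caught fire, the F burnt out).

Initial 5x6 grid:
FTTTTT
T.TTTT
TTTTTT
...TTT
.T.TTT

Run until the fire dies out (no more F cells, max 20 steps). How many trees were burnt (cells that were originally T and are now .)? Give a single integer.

Step 1: +2 fires, +1 burnt (F count now 2)
Step 2: +2 fires, +2 burnt (F count now 2)
Step 3: +3 fires, +2 burnt (F count now 3)
Step 4: +3 fires, +3 burnt (F count now 3)
Step 5: +3 fires, +3 burnt (F count now 3)
Step 6: +3 fires, +3 burnt (F count now 3)
Step 7: +3 fires, +3 burnt (F count now 3)
Step 8: +2 fires, +3 burnt (F count now 2)
Step 9: +1 fires, +2 burnt (F count now 1)
Step 10: +0 fires, +1 burnt (F count now 0)
Fire out after step 10
Initially T: 23, now '.': 29
Total burnt (originally-T cells now '.'): 22

Answer: 22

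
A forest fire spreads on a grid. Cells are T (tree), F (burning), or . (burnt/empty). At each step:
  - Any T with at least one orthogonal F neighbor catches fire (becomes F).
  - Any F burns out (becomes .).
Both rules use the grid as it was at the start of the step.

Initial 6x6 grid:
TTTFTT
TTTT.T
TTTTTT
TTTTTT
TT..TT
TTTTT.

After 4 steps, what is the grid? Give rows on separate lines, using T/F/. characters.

Step 1: 3 trees catch fire, 1 burn out
  TTF.FT
  TTTF.T
  TTTTTT
  TTTTTT
  TT..TT
  TTTTT.
Step 2: 4 trees catch fire, 3 burn out
  TF...F
  TTF..T
  TTTFTT
  TTTTTT
  TT..TT
  TTTTT.
Step 3: 6 trees catch fire, 4 burn out
  F.....
  TF...F
  TTF.FT
  TTTFTT
  TT..TT
  TTTTT.
Step 4: 5 trees catch fire, 6 burn out
  ......
  F.....
  TF...F
  TTF.FT
  TT..TT
  TTTTT.

......
F.....
TF...F
TTF.FT
TT..TT
TTTTT.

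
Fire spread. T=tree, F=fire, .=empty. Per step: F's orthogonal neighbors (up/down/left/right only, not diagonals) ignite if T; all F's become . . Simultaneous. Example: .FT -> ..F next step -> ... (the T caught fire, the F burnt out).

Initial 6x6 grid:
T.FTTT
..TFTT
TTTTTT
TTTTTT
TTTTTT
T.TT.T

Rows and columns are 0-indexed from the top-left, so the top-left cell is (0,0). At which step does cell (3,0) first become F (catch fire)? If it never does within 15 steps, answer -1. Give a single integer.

Step 1: cell (3,0)='T' (+4 fires, +2 burnt)
Step 2: cell (3,0)='T' (+5 fires, +4 burnt)
Step 3: cell (3,0)='T' (+6 fires, +5 burnt)
Step 4: cell (3,0)='T' (+6 fires, +6 burnt)
Step 5: cell (3,0)='F' (+4 fires, +6 burnt)
  -> target ignites at step 5
Step 6: cell (3,0)='.' (+2 fires, +4 burnt)
Step 7: cell (3,0)='.' (+1 fires, +2 burnt)
Step 8: cell (3,0)='.' (+0 fires, +1 burnt)
  fire out at step 8

5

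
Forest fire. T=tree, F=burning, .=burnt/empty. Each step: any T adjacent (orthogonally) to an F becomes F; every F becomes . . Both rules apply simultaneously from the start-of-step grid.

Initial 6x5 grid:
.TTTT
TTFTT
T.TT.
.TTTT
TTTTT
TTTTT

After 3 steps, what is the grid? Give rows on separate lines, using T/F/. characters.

Step 1: 4 trees catch fire, 1 burn out
  .TFTT
  TF.FT
  T.FT.
  .TTTT
  TTTTT
  TTTTT
Step 2: 6 trees catch fire, 4 burn out
  .F.FT
  F...F
  T..F.
  .TFTT
  TTTTT
  TTTTT
Step 3: 5 trees catch fire, 6 burn out
  ....F
  .....
  F....
  .F.FT
  TTFTT
  TTTTT

....F
.....
F....
.F.FT
TTFTT
TTTTT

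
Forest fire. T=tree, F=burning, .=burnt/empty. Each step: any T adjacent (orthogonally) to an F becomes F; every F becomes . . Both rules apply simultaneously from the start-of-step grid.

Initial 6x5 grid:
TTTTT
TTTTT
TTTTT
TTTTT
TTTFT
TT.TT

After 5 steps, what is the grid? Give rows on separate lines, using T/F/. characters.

Step 1: 4 trees catch fire, 1 burn out
  TTTTT
  TTTTT
  TTTTT
  TTTFT
  TTF.F
  TT.FT
Step 2: 5 trees catch fire, 4 burn out
  TTTTT
  TTTTT
  TTTFT
  TTF.F
  TF...
  TT..F
Step 3: 6 trees catch fire, 5 burn out
  TTTTT
  TTTFT
  TTF.F
  TF...
  F....
  TF...
Step 4: 6 trees catch fire, 6 burn out
  TTTFT
  TTF.F
  TF...
  F....
  .....
  F....
Step 5: 4 trees catch fire, 6 burn out
  TTF.F
  TF...
  F....
  .....
  .....
  .....

TTF.F
TF...
F....
.....
.....
.....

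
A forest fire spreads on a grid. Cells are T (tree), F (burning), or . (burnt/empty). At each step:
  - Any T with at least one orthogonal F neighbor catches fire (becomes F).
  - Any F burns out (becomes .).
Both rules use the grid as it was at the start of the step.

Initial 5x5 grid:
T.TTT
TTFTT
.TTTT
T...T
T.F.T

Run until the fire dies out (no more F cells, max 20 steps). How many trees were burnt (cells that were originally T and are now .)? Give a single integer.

Answer: 14

Derivation:
Step 1: +4 fires, +2 burnt (F count now 4)
Step 2: +5 fires, +4 burnt (F count now 5)
Step 3: +3 fires, +5 burnt (F count now 3)
Step 4: +1 fires, +3 burnt (F count now 1)
Step 5: +1 fires, +1 burnt (F count now 1)
Step 6: +0 fires, +1 burnt (F count now 0)
Fire out after step 6
Initially T: 16, now '.': 23
Total burnt (originally-T cells now '.'): 14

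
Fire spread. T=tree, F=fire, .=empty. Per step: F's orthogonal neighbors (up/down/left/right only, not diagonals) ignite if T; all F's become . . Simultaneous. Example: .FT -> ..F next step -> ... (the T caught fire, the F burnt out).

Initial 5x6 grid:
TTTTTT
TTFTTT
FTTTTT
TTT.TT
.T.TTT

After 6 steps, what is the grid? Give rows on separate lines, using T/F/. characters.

Step 1: 7 trees catch fire, 2 burn out
  TTFTTT
  FF.FTT
  .FFTTT
  FTT.TT
  .T.TTT
Step 2: 7 trees catch fire, 7 burn out
  FF.FTT
  ....FT
  ...FTT
  .FF.TT
  .T.TTT
Step 3: 4 trees catch fire, 7 burn out
  ....FT
  .....F
  ....FT
  ....TT
  .F.TTT
Step 4: 3 trees catch fire, 4 burn out
  .....F
  ......
  .....F
  ....FT
  ...TTT
Step 5: 2 trees catch fire, 3 burn out
  ......
  ......
  ......
  .....F
  ...TFT
Step 6: 2 trees catch fire, 2 burn out
  ......
  ......
  ......
  ......
  ...F.F

......
......
......
......
...F.F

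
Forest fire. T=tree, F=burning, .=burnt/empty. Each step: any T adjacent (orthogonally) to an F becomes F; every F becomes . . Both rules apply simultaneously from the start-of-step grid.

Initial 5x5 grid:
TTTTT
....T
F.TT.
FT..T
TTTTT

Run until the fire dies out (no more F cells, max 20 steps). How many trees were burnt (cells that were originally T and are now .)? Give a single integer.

Answer: 7

Derivation:
Step 1: +2 fires, +2 burnt (F count now 2)
Step 2: +1 fires, +2 burnt (F count now 1)
Step 3: +1 fires, +1 burnt (F count now 1)
Step 4: +1 fires, +1 burnt (F count now 1)
Step 5: +1 fires, +1 burnt (F count now 1)
Step 6: +1 fires, +1 burnt (F count now 1)
Step 7: +0 fires, +1 burnt (F count now 0)
Fire out after step 7
Initially T: 15, now '.': 17
Total burnt (originally-T cells now '.'): 7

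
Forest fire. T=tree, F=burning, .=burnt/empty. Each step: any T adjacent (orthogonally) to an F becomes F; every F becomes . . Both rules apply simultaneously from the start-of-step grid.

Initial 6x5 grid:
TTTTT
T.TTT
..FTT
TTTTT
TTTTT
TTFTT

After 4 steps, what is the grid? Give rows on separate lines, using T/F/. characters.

Step 1: 6 trees catch fire, 2 burn out
  TTTTT
  T.FTT
  ...FT
  TTFTT
  TTFTT
  TF.FT
Step 2: 9 trees catch fire, 6 burn out
  TTFTT
  T..FT
  ....F
  TF.FT
  TF.FT
  F...F
Step 3: 7 trees catch fire, 9 burn out
  TF.FT
  T...F
  .....
  F...F
  F...F
  .....
Step 4: 2 trees catch fire, 7 burn out
  F...F
  T....
  .....
  .....
  .....
  .....

F...F
T....
.....
.....
.....
.....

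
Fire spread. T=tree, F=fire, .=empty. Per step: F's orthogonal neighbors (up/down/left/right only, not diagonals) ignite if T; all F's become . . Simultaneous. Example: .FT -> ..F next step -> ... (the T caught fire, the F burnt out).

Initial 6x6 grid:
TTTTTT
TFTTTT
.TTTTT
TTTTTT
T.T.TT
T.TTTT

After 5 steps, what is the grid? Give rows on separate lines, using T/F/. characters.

Step 1: 4 trees catch fire, 1 burn out
  TFTTTT
  F.FTTT
  .FTTTT
  TTTTTT
  T.T.TT
  T.TTTT
Step 2: 5 trees catch fire, 4 burn out
  F.FTTT
  ...FTT
  ..FTTT
  TFTTTT
  T.T.TT
  T.TTTT
Step 3: 5 trees catch fire, 5 burn out
  ...FTT
  ....FT
  ...FTT
  F.FTTT
  T.T.TT
  T.TTTT
Step 4: 6 trees catch fire, 5 burn out
  ....FT
  .....F
  ....FT
  ...FTT
  F.F.TT
  T.TTTT
Step 5: 5 trees catch fire, 6 burn out
  .....F
  ......
  .....F
  ....FT
  ....TT
  F.FTTT

.....F
......
.....F
....FT
....TT
F.FTTT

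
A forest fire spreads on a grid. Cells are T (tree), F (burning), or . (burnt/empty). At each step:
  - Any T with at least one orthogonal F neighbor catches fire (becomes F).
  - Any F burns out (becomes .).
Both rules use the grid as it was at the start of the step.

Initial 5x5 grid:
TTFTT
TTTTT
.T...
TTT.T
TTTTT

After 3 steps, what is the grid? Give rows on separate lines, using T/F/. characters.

Step 1: 3 trees catch fire, 1 burn out
  TF.FT
  TTFTT
  .T...
  TTT.T
  TTTTT
Step 2: 4 trees catch fire, 3 burn out
  F...F
  TF.FT
  .T...
  TTT.T
  TTTTT
Step 3: 3 trees catch fire, 4 burn out
  .....
  F...F
  .F...
  TTT.T
  TTTTT

.....
F...F
.F...
TTT.T
TTTTT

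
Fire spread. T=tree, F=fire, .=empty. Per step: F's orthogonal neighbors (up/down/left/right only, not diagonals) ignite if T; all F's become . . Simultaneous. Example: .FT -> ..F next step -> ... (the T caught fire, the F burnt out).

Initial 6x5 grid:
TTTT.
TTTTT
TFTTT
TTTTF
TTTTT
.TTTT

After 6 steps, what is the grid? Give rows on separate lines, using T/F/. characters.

Step 1: 7 trees catch fire, 2 burn out
  TTTT.
  TFTTT
  F.FTF
  TFTF.
  TTTTF
  .TTTT
Step 2: 10 trees catch fire, 7 burn out
  TFTT.
  F.FTF
  ...F.
  F.F..
  TFTF.
  .TTTF
Step 3: 7 trees catch fire, 10 burn out
  F.FT.
  ...F.
  .....
  .....
  F.F..
  .FTF.
Step 4: 2 trees catch fire, 7 burn out
  ...F.
  .....
  .....
  .....
  .....
  ..F..
Step 5: 0 trees catch fire, 2 burn out
  .....
  .....
  .....
  .....
  .....
  .....
Step 6: 0 trees catch fire, 0 burn out
  .....
  .....
  .....
  .....
  .....
  .....

.....
.....
.....
.....
.....
.....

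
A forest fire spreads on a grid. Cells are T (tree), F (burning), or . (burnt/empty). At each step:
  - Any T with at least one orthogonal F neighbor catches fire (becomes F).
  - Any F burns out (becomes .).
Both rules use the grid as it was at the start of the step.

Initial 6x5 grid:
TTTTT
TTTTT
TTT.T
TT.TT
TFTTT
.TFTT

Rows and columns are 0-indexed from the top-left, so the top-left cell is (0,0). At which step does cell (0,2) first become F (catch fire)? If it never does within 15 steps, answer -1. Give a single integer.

Step 1: cell (0,2)='T' (+5 fires, +2 burnt)
Step 2: cell (0,2)='T' (+4 fires, +5 burnt)
Step 3: cell (0,2)='T' (+5 fires, +4 burnt)
Step 4: cell (0,2)='T' (+4 fires, +5 burnt)
Step 5: cell (0,2)='F' (+4 fires, +4 burnt)
  -> target ignites at step 5
Step 6: cell (0,2)='.' (+2 fires, +4 burnt)
Step 7: cell (0,2)='.' (+1 fires, +2 burnt)
Step 8: cell (0,2)='.' (+0 fires, +1 burnt)
  fire out at step 8

5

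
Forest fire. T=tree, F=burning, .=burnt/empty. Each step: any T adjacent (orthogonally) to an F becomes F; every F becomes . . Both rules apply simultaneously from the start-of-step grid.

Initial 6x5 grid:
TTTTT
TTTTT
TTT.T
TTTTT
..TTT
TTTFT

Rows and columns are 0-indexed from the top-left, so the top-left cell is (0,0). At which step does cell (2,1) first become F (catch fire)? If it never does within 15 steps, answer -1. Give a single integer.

Step 1: cell (2,1)='T' (+3 fires, +1 burnt)
Step 2: cell (2,1)='T' (+4 fires, +3 burnt)
Step 3: cell (2,1)='T' (+3 fires, +4 burnt)
Step 4: cell (2,1)='T' (+3 fires, +3 burnt)
Step 5: cell (2,1)='F' (+4 fires, +3 burnt)
  -> target ignites at step 5
Step 6: cell (2,1)='.' (+5 fires, +4 burnt)
Step 7: cell (2,1)='.' (+3 fires, +5 burnt)
Step 8: cell (2,1)='.' (+1 fires, +3 burnt)
Step 9: cell (2,1)='.' (+0 fires, +1 burnt)
  fire out at step 9

5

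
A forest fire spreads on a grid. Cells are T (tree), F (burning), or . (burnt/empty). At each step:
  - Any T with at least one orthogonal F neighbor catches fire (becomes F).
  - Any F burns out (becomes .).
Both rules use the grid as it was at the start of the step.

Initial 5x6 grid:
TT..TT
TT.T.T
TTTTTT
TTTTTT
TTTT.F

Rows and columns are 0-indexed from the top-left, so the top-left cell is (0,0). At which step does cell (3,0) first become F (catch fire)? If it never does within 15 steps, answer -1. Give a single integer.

Step 1: cell (3,0)='T' (+1 fires, +1 burnt)
Step 2: cell (3,0)='T' (+2 fires, +1 burnt)
Step 3: cell (3,0)='T' (+3 fires, +2 burnt)
Step 4: cell (3,0)='T' (+4 fires, +3 burnt)
Step 5: cell (3,0)='T' (+5 fires, +4 burnt)
Step 6: cell (3,0)='F' (+3 fires, +5 burnt)
  -> target ignites at step 6
Step 7: cell (3,0)='.' (+3 fires, +3 burnt)
Step 8: cell (3,0)='.' (+2 fires, +3 burnt)
Step 9: cell (3,0)='.' (+1 fires, +2 burnt)
Step 10: cell (3,0)='.' (+0 fires, +1 burnt)
  fire out at step 10

6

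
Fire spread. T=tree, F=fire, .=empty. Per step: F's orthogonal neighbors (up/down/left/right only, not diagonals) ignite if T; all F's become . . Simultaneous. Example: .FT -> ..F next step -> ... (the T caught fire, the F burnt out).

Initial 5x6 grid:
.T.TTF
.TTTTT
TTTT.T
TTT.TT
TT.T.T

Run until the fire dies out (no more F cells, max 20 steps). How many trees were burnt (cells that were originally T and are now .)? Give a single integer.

Step 1: +2 fires, +1 burnt (F count now 2)
Step 2: +3 fires, +2 burnt (F count now 3)
Step 3: +2 fires, +3 burnt (F count now 2)
Step 4: +4 fires, +2 burnt (F count now 4)
Step 5: +2 fires, +4 burnt (F count now 2)
Step 6: +3 fires, +2 burnt (F count now 3)
Step 7: +2 fires, +3 burnt (F count now 2)
Step 8: +2 fires, +2 burnt (F count now 2)
Step 9: +1 fires, +2 burnt (F count now 1)
Step 10: +0 fires, +1 burnt (F count now 0)
Fire out after step 10
Initially T: 22, now '.': 29
Total burnt (originally-T cells now '.'): 21

Answer: 21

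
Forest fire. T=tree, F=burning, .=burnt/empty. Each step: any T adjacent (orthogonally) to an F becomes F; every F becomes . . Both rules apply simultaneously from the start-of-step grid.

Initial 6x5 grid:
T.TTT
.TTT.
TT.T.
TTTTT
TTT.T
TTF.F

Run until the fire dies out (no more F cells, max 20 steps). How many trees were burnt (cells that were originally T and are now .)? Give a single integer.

Step 1: +3 fires, +2 burnt (F count now 3)
Step 2: +4 fires, +3 burnt (F count now 4)
Step 3: +3 fires, +4 burnt (F count now 3)
Step 4: +3 fires, +3 burnt (F count now 3)
Step 5: +3 fires, +3 burnt (F count now 3)
Step 6: +2 fires, +3 burnt (F count now 2)
Step 7: +2 fires, +2 burnt (F count now 2)
Step 8: +0 fires, +2 burnt (F count now 0)
Fire out after step 8
Initially T: 21, now '.': 29
Total burnt (originally-T cells now '.'): 20

Answer: 20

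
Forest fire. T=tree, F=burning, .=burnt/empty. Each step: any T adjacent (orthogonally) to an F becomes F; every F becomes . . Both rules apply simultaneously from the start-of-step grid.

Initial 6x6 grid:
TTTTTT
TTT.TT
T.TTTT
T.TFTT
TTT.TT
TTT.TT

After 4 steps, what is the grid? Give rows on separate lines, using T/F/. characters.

Step 1: 3 trees catch fire, 1 burn out
  TTTTTT
  TTT.TT
  T.TFTT
  T.F.FT
  TTT.TT
  TTT.TT
Step 2: 5 trees catch fire, 3 burn out
  TTTTTT
  TTT.TT
  T.F.FT
  T....F
  TTF.FT
  TTT.TT
Step 3: 7 trees catch fire, 5 burn out
  TTTTTT
  TTF.FT
  T....F
  T.....
  TF...F
  TTF.FT
Step 4: 7 trees catch fire, 7 burn out
  TTFTFT
  TF...F
  T.....
  T.....
  F.....
  TF...F

TTFTFT
TF...F
T.....
T.....
F.....
TF...F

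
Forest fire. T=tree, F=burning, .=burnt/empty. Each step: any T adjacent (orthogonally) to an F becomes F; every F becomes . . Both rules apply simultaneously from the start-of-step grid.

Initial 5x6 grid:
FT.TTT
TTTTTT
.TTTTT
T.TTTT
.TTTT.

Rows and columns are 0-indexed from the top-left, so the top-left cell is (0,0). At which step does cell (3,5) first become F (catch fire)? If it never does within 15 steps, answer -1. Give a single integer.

Step 1: cell (3,5)='T' (+2 fires, +1 burnt)
Step 2: cell (3,5)='T' (+1 fires, +2 burnt)
Step 3: cell (3,5)='T' (+2 fires, +1 burnt)
Step 4: cell (3,5)='T' (+2 fires, +2 burnt)
Step 5: cell (3,5)='T' (+4 fires, +2 burnt)
Step 6: cell (3,5)='T' (+5 fires, +4 burnt)
Step 7: cell (3,5)='T' (+5 fires, +5 burnt)
Step 8: cell (3,5)='F' (+2 fires, +5 burnt)
  -> target ignites at step 8
Step 9: cell (3,5)='.' (+0 fires, +2 burnt)
  fire out at step 9

8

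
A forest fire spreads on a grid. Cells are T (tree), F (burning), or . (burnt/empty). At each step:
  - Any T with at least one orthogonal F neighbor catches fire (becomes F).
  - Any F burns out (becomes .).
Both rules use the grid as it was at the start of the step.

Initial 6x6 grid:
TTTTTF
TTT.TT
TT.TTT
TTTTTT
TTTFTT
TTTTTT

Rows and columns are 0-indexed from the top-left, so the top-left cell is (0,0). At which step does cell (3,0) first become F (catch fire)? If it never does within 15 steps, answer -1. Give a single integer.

Step 1: cell (3,0)='T' (+6 fires, +2 burnt)
Step 2: cell (3,0)='T' (+10 fires, +6 burnt)
Step 3: cell (3,0)='T' (+7 fires, +10 burnt)
Step 4: cell (3,0)='F' (+5 fires, +7 burnt)
  -> target ignites at step 4
Step 5: cell (3,0)='.' (+3 fires, +5 burnt)
Step 6: cell (3,0)='.' (+1 fires, +3 burnt)
Step 7: cell (3,0)='.' (+0 fires, +1 burnt)
  fire out at step 7

4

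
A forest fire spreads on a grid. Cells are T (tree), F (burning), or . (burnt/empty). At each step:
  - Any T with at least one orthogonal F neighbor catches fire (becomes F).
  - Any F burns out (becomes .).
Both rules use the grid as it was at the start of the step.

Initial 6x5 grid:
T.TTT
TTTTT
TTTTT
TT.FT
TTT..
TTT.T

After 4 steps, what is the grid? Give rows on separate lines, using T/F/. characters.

Step 1: 2 trees catch fire, 1 burn out
  T.TTT
  TTTTT
  TTTFT
  TT..F
  TTT..
  TTT.T
Step 2: 3 trees catch fire, 2 burn out
  T.TTT
  TTTFT
  TTF.F
  TT...
  TTT..
  TTT.T
Step 3: 4 trees catch fire, 3 burn out
  T.TFT
  TTF.F
  TF...
  TT...
  TTT..
  TTT.T
Step 4: 5 trees catch fire, 4 burn out
  T.F.F
  TF...
  F....
  TF...
  TTT..
  TTT.T

T.F.F
TF...
F....
TF...
TTT..
TTT.T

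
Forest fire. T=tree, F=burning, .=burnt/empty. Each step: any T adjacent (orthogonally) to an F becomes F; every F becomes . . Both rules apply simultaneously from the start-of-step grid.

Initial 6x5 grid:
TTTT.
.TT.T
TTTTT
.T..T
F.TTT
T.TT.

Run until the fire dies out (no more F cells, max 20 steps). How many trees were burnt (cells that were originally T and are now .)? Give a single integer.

Step 1: +1 fires, +1 burnt (F count now 1)
Step 2: +0 fires, +1 burnt (F count now 0)
Fire out after step 2
Initially T: 20, now '.': 11
Total burnt (originally-T cells now '.'): 1

Answer: 1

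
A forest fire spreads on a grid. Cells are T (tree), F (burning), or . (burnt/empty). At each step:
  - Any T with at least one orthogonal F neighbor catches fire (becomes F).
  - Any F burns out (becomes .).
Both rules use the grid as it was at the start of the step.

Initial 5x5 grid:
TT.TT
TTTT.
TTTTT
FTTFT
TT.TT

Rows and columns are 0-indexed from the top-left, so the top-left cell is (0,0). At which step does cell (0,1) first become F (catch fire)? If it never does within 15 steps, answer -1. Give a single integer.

Step 1: cell (0,1)='T' (+7 fires, +2 burnt)
Step 2: cell (0,1)='T' (+7 fires, +7 burnt)
Step 3: cell (0,1)='T' (+4 fires, +7 burnt)
Step 4: cell (0,1)='F' (+2 fires, +4 burnt)
  -> target ignites at step 4
Step 5: cell (0,1)='.' (+0 fires, +2 burnt)
  fire out at step 5

4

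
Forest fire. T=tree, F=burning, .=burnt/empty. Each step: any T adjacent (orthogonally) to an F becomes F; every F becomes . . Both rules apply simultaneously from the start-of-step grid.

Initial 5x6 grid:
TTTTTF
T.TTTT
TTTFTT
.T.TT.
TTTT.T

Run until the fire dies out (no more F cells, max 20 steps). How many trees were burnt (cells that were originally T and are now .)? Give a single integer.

Step 1: +6 fires, +2 burnt (F count now 6)
Step 2: +7 fires, +6 burnt (F count now 7)
Step 3: +4 fires, +7 burnt (F count now 4)
Step 4: +3 fires, +4 burnt (F count now 3)
Step 5: +2 fires, +3 burnt (F count now 2)
Step 6: +0 fires, +2 burnt (F count now 0)
Fire out after step 6
Initially T: 23, now '.': 29
Total burnt (originally-T cells now '.'): 22

Answer: 22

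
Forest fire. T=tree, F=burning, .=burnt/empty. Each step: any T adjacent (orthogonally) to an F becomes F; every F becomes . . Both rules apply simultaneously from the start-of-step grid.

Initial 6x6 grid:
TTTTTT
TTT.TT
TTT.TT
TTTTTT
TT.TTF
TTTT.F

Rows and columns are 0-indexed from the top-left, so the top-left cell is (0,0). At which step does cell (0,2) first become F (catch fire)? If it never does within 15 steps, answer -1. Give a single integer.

Step 1: cell (0,2)='T' (+2 fires, +2 burnt)
Step 2: cell (0,2)='T' (+3 fires, +2 burnt)
Step 3: cell (0,2)='T' (+4 fires, +3 burnt)
Step 4: cell (0,2)='T' (+4 fires, +4 burnt)
Step 5: cell (0,2)='T' (+4 fires, +4 burnt)
Step 6: cell (0,2)='T' (+6 fires, +4 burnt)
Step 7: cell (0,2)='F' (+4 fires, +6 burnt)
  -> target ignites at step 7
Step 8: cell (0,2)='.' (+2 fires, +4 burnt)
Step 9: cell (0,2)='.' (+1 fires, +2 burnt)
Step 10: cell (0,2)='.' (+0 fires, +1 burnt)
  fire out at step 10

7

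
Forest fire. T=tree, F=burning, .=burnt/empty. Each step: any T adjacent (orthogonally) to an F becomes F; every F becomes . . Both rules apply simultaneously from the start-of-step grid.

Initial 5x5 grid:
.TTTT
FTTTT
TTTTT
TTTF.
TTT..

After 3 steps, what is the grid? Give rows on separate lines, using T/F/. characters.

Step 1: 4 trees catch fire, 2 burn out
  .TTTT
  .FTTT
  FTTFT
  TTF..
  TTT..
Step 2: 9 trees catch fire, 4 burn out
  .FTTT
  ..FFT
  .FF.F
  FF...
  TTF..
Step 3: 5 trees catch fire, 9 burn out
  ..FFT
  ....F
  .....
  .....
  FF...

..FFT
....F
.....
.....
FF...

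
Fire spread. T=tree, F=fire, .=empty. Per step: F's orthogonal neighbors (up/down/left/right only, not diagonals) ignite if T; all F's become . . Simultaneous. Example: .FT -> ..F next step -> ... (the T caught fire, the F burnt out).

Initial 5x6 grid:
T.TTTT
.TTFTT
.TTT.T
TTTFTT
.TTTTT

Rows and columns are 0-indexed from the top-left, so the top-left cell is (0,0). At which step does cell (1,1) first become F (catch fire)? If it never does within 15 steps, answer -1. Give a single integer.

Step 1: cell (1,1)='T' (+7 fires, +2 burnt)
Step 2: cell (1,1)='F' (+9 fires, +7 burnt)
  -> target ignites at step 2
Step 3: cell (1,1)='.' (+6 fires, +9 burnt)
Step 4: cell (1,1)='.' (+0 fires, +6 burnt)
  fire out at step 4

2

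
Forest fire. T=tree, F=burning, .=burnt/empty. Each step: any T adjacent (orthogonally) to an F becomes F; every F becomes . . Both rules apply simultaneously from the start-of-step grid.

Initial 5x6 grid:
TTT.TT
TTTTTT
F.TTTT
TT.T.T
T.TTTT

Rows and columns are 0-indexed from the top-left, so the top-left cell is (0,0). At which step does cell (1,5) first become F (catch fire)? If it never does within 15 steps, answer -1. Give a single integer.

Step 1: cell (1,5)='T' (+2 fires, +1 burnt)
Step 2: cell (1,5)='T' (+4 fires, +2 burnt)
Step 3: cell (1,5)='T' (+2 fires, +4 burnt)
Step 4: cell (1,5)='T' (+3 fires, +2 burnt)
Step 5: cell (1,5)='T' (+2 fires, +3 burnt)
Step 6: cell (1,5)='F' (+4 fires, +2 burnt)
  -> target ignites at step 6
Step 7: cell (1,5)='.' (+3 fires, +4 burnt)
Step 8: cell (1,5)='.' (+3 fires, +3 burnt)
Step 9: cell (1,5)='.' (+1 fires, +3 burnt)
Step 10: cell (1,5)='.' (+0 fires, +1 burnt)
  fire out at step 10

6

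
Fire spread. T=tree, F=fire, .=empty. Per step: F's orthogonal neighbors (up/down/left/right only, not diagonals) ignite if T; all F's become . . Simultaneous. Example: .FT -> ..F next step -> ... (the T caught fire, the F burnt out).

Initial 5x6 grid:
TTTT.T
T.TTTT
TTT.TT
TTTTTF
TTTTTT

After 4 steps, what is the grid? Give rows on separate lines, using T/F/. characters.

Step 1: 3 trees catch fire, 1 burn out
  TTTT.T
  T.TTTT
  TTT.TF
  TTTTF.
  TTTTTF
Step 2: 4 trees catch fire, 3 burn out
  TTTT.T
  T.TTTF
  TTT.F.
  TTTF..
  TTTTF.
Step 3: 4 trees catch fire, 4 burn out
  TTTT.F
  T.TTF.
  TTT...
  TTF...
  TTTF..
Step 4: 4 trees catch fire, 4 burn out
  TTTT..
  T.TF..
  TTF...
  TF....
  TTF...

TTTT..
T.TF..
TTF...
TF....
TTF...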